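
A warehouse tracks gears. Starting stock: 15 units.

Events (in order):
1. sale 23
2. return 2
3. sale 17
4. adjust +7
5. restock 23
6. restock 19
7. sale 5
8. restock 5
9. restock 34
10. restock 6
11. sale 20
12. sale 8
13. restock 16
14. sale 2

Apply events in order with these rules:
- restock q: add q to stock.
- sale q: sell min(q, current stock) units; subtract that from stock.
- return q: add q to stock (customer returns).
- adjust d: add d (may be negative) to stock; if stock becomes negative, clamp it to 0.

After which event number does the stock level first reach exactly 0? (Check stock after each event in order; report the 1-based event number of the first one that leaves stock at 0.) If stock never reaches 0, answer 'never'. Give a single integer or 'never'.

Answer: 1

Derivation:
Processing events:
Start: stock = 15
  Event 1 (sale 23): sell min(23,15)=15. stock: 15 - 15 = 0. total_sold = 15
  Event 2 (return 2): 0 + 2 = 2
  Event 3 (sale 17): sell min(17,2)=2. stock: 2 - 2 = 0. total_sold = 17
  Event 4 (adjust +7): 0 + 7 = 7
  Event 5 (restock 23): 7 + 23 = 30
  Event 6 (restock 19): 30 + 19 = 49
  Event 7 (sale 5): sell min(5,49)=5. stock: 49 - 5 = 44. total_sold = 22
  Event 8 (restock 5): 44 + 5 = 49
  Event 9 (restock 34): 49 + 34 = 83
  Event 10 (restock 6): 83 + 6 = 89
  Event 11 (sale 20): sell min(20,89)=20. stock: 89 - 20 = 69. total_sold = 42
  Event 12 (sale 8): sell min(8,69)=8. stock: 69 - 8 = 61. total_sold = 50
  Event 13 (restock 16): 61 + 16 = 77
  Event 14 (sale 2): sell min(2,77)=2. stock: 77 - 2 = 75. total_sold = 52
Final: stock = 75, total_sold = 52

First zero at event 1.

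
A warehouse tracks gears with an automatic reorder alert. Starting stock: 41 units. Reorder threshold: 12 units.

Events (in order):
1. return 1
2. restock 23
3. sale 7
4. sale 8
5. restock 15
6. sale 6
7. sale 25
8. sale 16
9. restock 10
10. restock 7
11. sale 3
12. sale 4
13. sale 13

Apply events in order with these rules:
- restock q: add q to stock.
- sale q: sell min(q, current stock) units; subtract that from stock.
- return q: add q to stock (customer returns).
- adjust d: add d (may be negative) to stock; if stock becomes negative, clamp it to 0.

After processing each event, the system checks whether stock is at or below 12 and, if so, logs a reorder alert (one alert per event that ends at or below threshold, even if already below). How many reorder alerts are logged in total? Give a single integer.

Answer: 0

Derivation:
Processing events:
Start: stock = 41
  Event 1 (return 1): 41 + 1 = 42
  Event 2 (restock 23): 42 + 23 = 65
  Event 3 (sale 7): sell min(7,65)=7. stock: 65 - 7 = 58. total_sold = 7
  Event 4 (sale 8): sell min(8,58)=8. stock: 58 - 8 = 50. total_sold = 15
  Event 5 (restock 15): 50 + 15 = 65
  Event 6 (sale 6): sell min(6,65)=6. stock: 65 - 6 = 59. total_sold = 21
  Event 7 (sale 25): sell min(25,59)=25. stock: 59 - 25 = 34. total_sold = 46
  Event 8 (sale 16): sell min(16,34)=16. stock: 34 - 16 = 18. total_sold = 62
  Event 9 (restock 10): 18 + 10 = 28
  Event 10 (restock 7): 28 + 7 = 35
  Event 11 (sale 3): sell min(3,35)=3. stock: 35 - 3 = 32. total_sold = 65
  Event 12 (sale 4): sell min(4,32)=4. stock: 32 - 4 = 28. total_sold = 69
  Event 13 (sale 13): sell min(13,28)=13. stock: 28 - 13 = 15. total_sold = 82
Final: stock = 15, total_sold = 82

Checking against threshold 12:
  After event 1: stock=42 > 12
  After event 2: stock=65 > 12
  After event 3: stock=58 > 12
  After event 4: stock=50 > 12
  After event 5: stock=65 > 12
  After event 6: stock=59 > 12
  After event 7: stock=34 > 12
  After event 8: stock=18 > 12
  After event 9: stock=28 > 12
  After event 10: stock=35 > 12
  After event 11: stock=32 > 12
  After event 12: stock=28 > 12
  After event 13: stock=15 > 12
Alert events: []. Count = 0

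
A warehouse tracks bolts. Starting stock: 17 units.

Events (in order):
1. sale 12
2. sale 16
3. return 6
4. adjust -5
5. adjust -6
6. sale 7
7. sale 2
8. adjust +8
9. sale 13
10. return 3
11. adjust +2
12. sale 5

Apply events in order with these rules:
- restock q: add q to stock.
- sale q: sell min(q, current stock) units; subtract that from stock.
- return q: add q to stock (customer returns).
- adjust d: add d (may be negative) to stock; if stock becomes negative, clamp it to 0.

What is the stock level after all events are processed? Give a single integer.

Processing events:
Start: stock = 17
  Event 1 (sale 12): sell min(12,17)=12. stock: 17 - 12 = 5. total_sold = 12
  Event 2 (sale 16): sell min(16,5)=5. stock: 5 - 5 = 0. total_sold = 17
  Event 3 (return 6): 0 + 6 = 6
  Event 4 (adjust -5): 6 + -5 = 1
  Event 5 (adjust -6): 1 + -6 = 0 (clamped to 0)
  Event 6 (sale 7): sell min(7,0)=0. stock: 0 - 0 = 0. total_sold = 17
  Event 7 (sale 2): sell min(2,0)=0. stock: 0 - 0 = 0. total_sold = 17
  Event 8 (adjust +8): 0 + 8 = 8
  Event 9 (sale 13): sell min(13,8)=8. stock: 8 - 8 = 0. total_sold = 25
  Event 10 (return 3): 0 + 3 = 3
  Event 11 (adjust +2): 3 + 2 = 5
  Event 12 (sale 5): sell min(5,5)=5. stock: 5 - 5 = 0. total_sold = 30
Final: stock = 0, total_sold = 30

Answer: 0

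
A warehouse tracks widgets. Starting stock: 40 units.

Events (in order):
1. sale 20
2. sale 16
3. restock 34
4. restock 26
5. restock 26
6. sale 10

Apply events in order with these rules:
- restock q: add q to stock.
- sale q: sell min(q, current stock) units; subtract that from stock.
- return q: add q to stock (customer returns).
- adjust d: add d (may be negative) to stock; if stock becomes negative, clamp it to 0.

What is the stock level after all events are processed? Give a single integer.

Processing events:
Start: stock = 40
  Event 1 (sale 20): sell min(20,40)=20. stock: 40 - 20 = 20. total_sold = 20
  Event 2 (sale 16): sell min(16,20)=16. stock: 20 - 16 = 4. total_sold = 36
  Event 3 (restock 34): 4 + 34 = 38
  Event 4 (restock 26): 38 + 26 = 64
  Event 5 (restock 26): 64 + 26 = 90
  Event 6 (sale 10): sell min(10,90)=10. stock: 90 - 10 = 80. total_sold = 46
Final: stock = 80, total_sold = 46

Answer: 80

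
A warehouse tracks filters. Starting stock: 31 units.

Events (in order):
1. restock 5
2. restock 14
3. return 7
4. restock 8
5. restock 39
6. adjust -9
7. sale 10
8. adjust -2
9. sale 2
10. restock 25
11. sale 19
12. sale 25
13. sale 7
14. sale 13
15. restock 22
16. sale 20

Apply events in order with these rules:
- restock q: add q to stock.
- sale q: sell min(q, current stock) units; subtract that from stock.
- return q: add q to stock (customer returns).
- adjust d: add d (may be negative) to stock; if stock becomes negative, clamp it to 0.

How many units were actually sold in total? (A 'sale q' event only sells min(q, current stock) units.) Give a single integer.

Processing events:
Start: stock = 31
  Event 1 (restock 5): 31 + 5 = 36
  Event 2 (restock 14): 36 + 14 = 50
  Event 3 (return 7): 50 + 7 = 57
  Event 4 (restock 8): 57 + 8 = 65
  Event 5 (restock 39): 65 + 39 = 104
  Event 6 (adjust -9): 104 + -9 = 95
  Event 7 (sale 10): sell min(10,95)=10. stock: 95 - 10 = 85. total_sold = 10
  Event 8 (adjust -2): 85 + -2 = 83
  Event 9 (sale 2): sell min(2,83)=2. stock: 83 - 2 = 81. total_sold = 12
  Event 10 (restock 25): 81 + 25 = 106
  Event 11 (sale 19): sell min(19,106)=19. stock: 106 - 19 = 87. total_sold = 31
  Event 12 (sale 25): sell min(25,87)=25. stock: 87 - 25 = 62. total_sold = 56
  Event 13 (sale 7): sell min(7,62)=7. stock: 62 - 7 = 55. total_sold = 63
  Event 14 (sale 13): sell min(13,55)=13. stock: 55 - 13 = 42. total_sold = 76
  Event 15 (restock 22): 42 + 22 = 64
  Event 16 (sale 20): sell min(20,64)=20. stock: 64 - 20 = 44. total_sold = 96
Final: stock = 44, total_sold = 96

Answer: 96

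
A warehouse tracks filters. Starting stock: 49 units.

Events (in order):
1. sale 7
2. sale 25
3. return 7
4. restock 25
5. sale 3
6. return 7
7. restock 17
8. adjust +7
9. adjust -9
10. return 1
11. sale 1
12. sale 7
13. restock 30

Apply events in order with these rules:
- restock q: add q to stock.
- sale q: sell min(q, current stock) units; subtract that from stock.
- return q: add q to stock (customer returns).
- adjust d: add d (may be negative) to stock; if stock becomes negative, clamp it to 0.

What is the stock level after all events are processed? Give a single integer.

Processing events:
Start: stock = 49
  Event 1 (sale 7): sell min(7,49)=7. stock: 49 - 7 = 42. total_sold = 7
  Event 2 (sale 25): sell min(25,42)=25. stock: 42 - 25 = 17. total_sold = 32
  Event 3 (return 7): 17 + 7 = 24
  Event 4 (restock 25): 24 + 25 = 49
  Event 5 (sale 3): sell min(3,49)=3. stock: 49 - 3 = 46. total_sold = 35
  Event 6 (return 7): 46 + 7 = 53
  Event 7 (restock 17): 53 + 17 = 70
  Event 8 (adjust +7): 70 + 7 = 77
  Event 9 (adjust -9): 77 + -9 = 68
  Event 10 (return 1): 68 + 1 = 69
  Event 11 (sale 1): sell min(1,69)=1. stock: 69 - 1 = 68. total_sold = 36
  Event 12 (sale 7): sell min(7,68)=7. stock: 68 - 7 = 61. total_sold = 43
  Event 13 (restock 30): 61 + 30 = 91
Final: stock = 91, total_sold = 43

Answer: 91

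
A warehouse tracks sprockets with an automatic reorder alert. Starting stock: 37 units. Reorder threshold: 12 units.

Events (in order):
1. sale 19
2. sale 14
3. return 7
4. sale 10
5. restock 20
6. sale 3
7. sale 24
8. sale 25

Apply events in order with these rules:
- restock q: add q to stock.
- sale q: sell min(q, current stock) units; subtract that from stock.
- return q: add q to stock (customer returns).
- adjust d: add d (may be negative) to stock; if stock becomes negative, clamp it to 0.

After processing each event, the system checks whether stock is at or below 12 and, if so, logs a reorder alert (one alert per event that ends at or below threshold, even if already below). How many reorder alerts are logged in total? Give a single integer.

Answer: 5

Derivation:
Processing events:
Start: stock = 37
  Event 1 (sale 19): sell min(19,37)=19. stock: 37 - 19 = 18. total_sold = 19
  Event 2 (sale 14): sell min(14,18)=14. stock: 18 - 14 = 4. total_sold = 33
  Event 3 (return 7): 4 + 7 = 11
  Event 4 (sale 10): sell min(10,11)=10. stock: 11 - 10 = 1. total_sold = 43
  Event 5 (restock 20): 1 + 20 = 21
  Event 6 (sale 3): sell min(3,21)=3. stock: 21 - 3 = 18. total_sold = 46
  Event 7 (sale 24): sell min(24,18)=18. stock: 18 - 18 = 0. total_sold = 64
  Event 8 (sale 25): sell min(25,0)=0. stock: 0 - 0 = 0. total_sold = 64
Final: stock = 0, total_sold = 64

Checking against threshold 12:
  After event 1: stock=18 > 12
  After event 2: stock=4 <= 12 -> ALERT
  After event 3: stock=11 <= 12 -> ALERT
  After event 4: stock=1 <= 12 -> ALERT
  After event 5: stock=21 > 12
  After event 6: stock=18 > 12
  After event 7: stock=0 <= 12 -> ALERT
  After event 8: stock=0 <= 12 -> ALERT
Alert events: [2, 3, 4, 7, 8]. Count = 5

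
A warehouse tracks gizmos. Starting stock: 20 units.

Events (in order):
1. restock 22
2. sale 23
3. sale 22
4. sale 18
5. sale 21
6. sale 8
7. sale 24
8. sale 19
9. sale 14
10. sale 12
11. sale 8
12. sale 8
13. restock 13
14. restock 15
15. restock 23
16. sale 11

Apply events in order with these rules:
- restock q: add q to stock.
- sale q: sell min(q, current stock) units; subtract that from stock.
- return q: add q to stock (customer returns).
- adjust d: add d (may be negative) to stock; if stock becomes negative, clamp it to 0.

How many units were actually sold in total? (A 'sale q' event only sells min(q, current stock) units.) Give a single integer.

Answer: 53

Derivation:
Processing events:
Start: stock = 20
  Event 1 (restock 22): 20 + 22 = 42
  Event 2 (sale 23): sell min(23,42)=23. stock: 42 - 23 = 19. total_sold = 23
  Event 3 (sale 22): sell min(22,19)=19. stock: 19 - 19 = 0. total_sold = 42
  Event 4 (sale 18): sell min(18,0)=0. stock: 0 - 0 = 0. total_sold = 42
  Event 5 (sale 21): sell min(21,0)=0. stock: 0 - 0 = 0. total_sold = 42
  Event 6 (sale 8): sell min(8,0)=0. stock: 0 - 0 = 0. total_sold = 42
  Event 7 (sale 24): sell min(24,0)=0. stock: 0 - 0 = 0. total_sold = 42
  Event 8 (sale 19): sell min(19,0)=0. stock: 0 - 0 = 0. total_sold = 42
  Event 9 (sale 14): sell min(14,0)=0. stock: 0 - 0 = 0. total_sold = 42
  Event 10 (sale 12): sell min(12,0)=0. stock: 0 - 0 = 0. total_sold = 42
  Event 11 (sale 8): sell min(8,0)=0. stock: 0 - 0 = 0. total_sold = 42
  Event 12 (sale 8): sell min(8,0)=0. stock: 0 - 0 = 0. total_sold = 42
  Event 13 (restock 13): 0 + 13 = 13
  Event 14 (restock 15): 13 + 15 = 28
  Event 15 (restock 23): 28 + 23 = 51
  Event 16 (sale 11): sell min(11,51)=11. stock: 51 - 11 = 40. total_sold = 53
Final: stock = 40, total_sold = 53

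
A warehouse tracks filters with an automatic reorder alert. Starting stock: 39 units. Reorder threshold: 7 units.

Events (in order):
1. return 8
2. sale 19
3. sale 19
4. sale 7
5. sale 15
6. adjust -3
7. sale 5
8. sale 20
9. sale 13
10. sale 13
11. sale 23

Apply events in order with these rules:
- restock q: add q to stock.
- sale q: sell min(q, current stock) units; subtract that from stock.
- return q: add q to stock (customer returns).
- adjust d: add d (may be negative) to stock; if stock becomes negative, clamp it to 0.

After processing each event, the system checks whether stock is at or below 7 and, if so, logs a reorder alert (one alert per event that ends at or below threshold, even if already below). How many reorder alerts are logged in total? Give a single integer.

Processing events:
Start: stock = 39
  Event 1 (return 8): 39 + 8 = 47
  Event 2 (sale 19): sell min(19,47)=19. stock: 47 - 19 = 28. total_sold = 19
  Event 3 (sale 19): sell min(19,28)=19. stock: 28 - 19 = 9. total_sold = 38
  Event 4 (sale 7): sell min(7,9)=7. stock: 9 - 7 = 2. total_sold = 45
  Event 5 (sale 15): sell min(15,2)=2. stock: 2 - 2 = 0. total_sold = 47
  Event 6 (adjust -3): 0 + -3 = 0 (clamped to 0)
  Event 7 (sale 5): sell min(5,0)=0. stock: 0 - 0 = 0. total_sold = 47
  Event 8 (sale 20): sell min(20,0)=0. stock: 0 - 0 = 0. total_sold = 47
  Event 9 (sale 13): sell min(13,0)=0. stock: 0 - 0 = 0. total_sold = 47
  Event 10 (sale 13): sell min(13,0)=0. stock: 0 - 0 = 0. total_sold = 47
  Event 11 (sale 23): sell min(23,0)=0. stock: 0 - 0 = 0. total_sold = 47
Final: stock = 0, total_sold = 47

Checking against threshold 7:
  After event 1: stock=47 > 7
  After event 2: stock=28 > 7
  After event 3: stock=9 > 7
  After event 4: stock=2 <= 7 -> ALERT
  After event 5: stock=0 <= 7 -> ALERT
  After event 6: stock=0 <= 7 -> ALERT
  After event 7: stock=0 <= 7 -> ALERT
  After event 8: stock=0 <= 7 -> ALERT
  After event 9: stock=0 <= 7 -> ALERT
  After event 10: stock=0 <= 7 -> ALERT
  After event 11: stock=0 <= 7 -> ALERT
Alert events: [4, 5, 6, 7, 8, 9, 10, 11]. Count = 8

Answer: 8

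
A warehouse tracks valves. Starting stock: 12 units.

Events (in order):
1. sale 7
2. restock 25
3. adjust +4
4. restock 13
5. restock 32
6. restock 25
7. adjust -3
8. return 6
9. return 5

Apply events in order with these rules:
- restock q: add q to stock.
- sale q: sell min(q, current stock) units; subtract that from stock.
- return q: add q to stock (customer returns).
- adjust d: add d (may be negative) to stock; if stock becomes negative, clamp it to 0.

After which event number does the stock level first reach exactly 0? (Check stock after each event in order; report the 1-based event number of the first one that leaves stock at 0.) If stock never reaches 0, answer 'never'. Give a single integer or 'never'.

Answer: never

Derivation:
Processing events:
Start: stock = 12
  Event 1 (sale 7): sell min(7,12)=7. stock: 12 - 7 = 5. total_sold = 7
  Event 2 (restock 25): 5 + 25 = 30
  Event 3 (adjust +4): 30 + 4 = 34
  Event 4 (restock 13): 34 + 13 = 47
  Event 5 (restock 32): 47 + 32 = 79
  Event 6 (restock 25): 79 + 25 = 104
  Event 7 (adjust -3): 104 + -3 = 101
  Event 8 (return 6): 101 + 6 = 107
  Event 9 (return 5): 107 + 5 = 112
Final: stock = 112, total_sold = 7

Stock never reaches 0.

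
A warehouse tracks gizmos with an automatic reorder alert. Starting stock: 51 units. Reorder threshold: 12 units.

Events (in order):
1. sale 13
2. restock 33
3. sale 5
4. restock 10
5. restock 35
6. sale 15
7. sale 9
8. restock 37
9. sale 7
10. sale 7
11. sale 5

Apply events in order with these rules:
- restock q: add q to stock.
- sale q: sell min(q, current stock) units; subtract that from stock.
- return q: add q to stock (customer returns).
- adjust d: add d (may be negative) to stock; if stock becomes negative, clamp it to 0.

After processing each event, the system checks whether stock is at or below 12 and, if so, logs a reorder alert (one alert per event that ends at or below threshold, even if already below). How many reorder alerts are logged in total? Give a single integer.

Processing events:
Start: stock = 51
  Event 1 (sale 13): sell min(13,51)=13. stock: 51 - 13 = 38. total_sold = 13
  Event 2 (restock 33): 38 + 33 = 71
  Event 3 (sale 5): sell min(5,71)=5. stock: 71 - 5 = 66. total_sold = 18
  Event 4 (restock 10): 66 + 10 = 76
  Event 5 (restock 35): 76 + 35 = 111
  Event 6 (sale 15): sell min(15,111)=15. stock: 111 - 15 = 96. total_sold = 33
  Event 7 (sale 9): sell min(9,96)=9. stock: 96 - 9 = 87. total_sold = 42
  Event 8 (restock 37): 87 + 37 = 124
  Event 9 (sale 7): sell min(7,124)=7. stock: 124 - 7 = 117. total_sold = 49
  Event 10 (sale 7): sell min(7,117)=7. stock: 117 - 7 = 110. total_sold = 56
  Event 11 (sale 5): sell min(5,110)=5. stock: 110 - 5 = 105. total_sold = 61
Final: stock = 105, total_sold = 61

Checking against threshold 12:
  After event 1: stock=38 > 12
  After event 2: stock=71 > 12
  After event 3: stock=66 > 12
  After event 4: stock=76 > 12
  After event 5: stock=111 > 12
  After event 6: stock=96 > 12
  After event 7: stock=87 > 12
  After event 8: stock=124 > 12
  After event 9: stock=117 > 12
  After event 10: stock=110 > 12
  After event 11: stock=105 > 12
Alert events: []. Count = 0

Answer: 0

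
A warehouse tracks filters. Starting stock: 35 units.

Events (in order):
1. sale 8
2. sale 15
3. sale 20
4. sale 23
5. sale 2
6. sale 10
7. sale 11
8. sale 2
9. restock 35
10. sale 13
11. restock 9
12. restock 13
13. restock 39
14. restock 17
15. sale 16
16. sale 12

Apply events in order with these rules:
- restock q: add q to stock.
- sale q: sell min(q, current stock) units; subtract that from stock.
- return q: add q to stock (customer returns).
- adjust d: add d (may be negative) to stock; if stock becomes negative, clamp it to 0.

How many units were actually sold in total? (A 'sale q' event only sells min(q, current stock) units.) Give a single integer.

Answer: 76

Derivation:
Processing events:
Start: stock = 35
  Event 1 (sale 8): sell min(8,35)=8. stock: 35 - 8 = 27. total_sold = 8
  Event 2 (sale 15): sell min(15,27)=15. stock: 27 - 15 = 12. total_sold = 23
  Event 3 (sale 20): sell min(20,12)=12. stock: 12 - 12 = 0. total_sold = 35
  Event 4 (sale 23): sell min(23,0)=0. stock: 0 - 0 = 0. total_sold = 35
  Event 5 (sale 2): sell min(2,0)=0. stock: 0 - 0 = 0. total_sold = 35
  Event 6 (sale 10): sell min(10,0)=0. stock: 0 - 0 = 0. total_sold = 35
  Event 7 (sale 11): sell min(11,0)=0. stock: 0 - 0 = 0. total_sold = 35
  Event 8 (sale 2): sell min(2,0)=0. stock: 0 - 0 = 0. total_sold = 35
  Event 9 (restock 35): 0 + 35 = 35
  Event 10 (sale 13): sell min(13,35)=13. stock: 35 - 13 = 22. total_sold = 48
  Event 11 (restock 9): 22 + 9 = 31
  Event 12 (restock 13): 31 + 13 = 44
  Event 13 (restock 39): 44 + 39 = 83
  Event 14 (restock 17): 83 + 17 = 100
  Event 15 (sale 16): sell min(16,100)=16. stock: 100 - 16 = 84. total_sold = 64
  Event 16 (sale 12): sell min(12,84)=12. stock: 84 - 12 = 72. total_sold = 76
Final: stock = 72, total_sold = 76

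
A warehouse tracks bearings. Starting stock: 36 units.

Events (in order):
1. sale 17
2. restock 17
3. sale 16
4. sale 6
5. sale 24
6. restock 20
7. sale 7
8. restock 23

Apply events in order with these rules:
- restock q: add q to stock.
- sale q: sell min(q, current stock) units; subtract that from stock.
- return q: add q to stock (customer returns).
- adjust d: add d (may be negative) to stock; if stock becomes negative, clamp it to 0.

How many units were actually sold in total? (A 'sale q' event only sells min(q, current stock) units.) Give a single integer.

Processing events:
Start: stock = 36
  Event 1 (sale 17): sell min(17,36)=17. stock: 36 - 17 = 19. total_sold = 17
  Event 2 (restock 17): 19 + 17 = 36
  Event 3 (sale 16): sell min(16,36)=16. stock: 36 - 16 = 20. total_sold = 33
  Event 4 (sale 6): sell min(6,20)=6. stock: 20 - 6 = 14. total_sold = 39
  Event 5 (sale 24): sell min(24,14)=14. stock: 14 - 14 = 0. total_sold = 53
  Event 6 (restock 20): 0 + 20 = 20
  Event 7 (sale 7): sell min(7,20)=7. stock: 20 - 7 = 13. total_sold = 60
  Event 8 (restock 23): 13 + 23 = 36
Final: stock = 36, total_sold = 60

Answer: 60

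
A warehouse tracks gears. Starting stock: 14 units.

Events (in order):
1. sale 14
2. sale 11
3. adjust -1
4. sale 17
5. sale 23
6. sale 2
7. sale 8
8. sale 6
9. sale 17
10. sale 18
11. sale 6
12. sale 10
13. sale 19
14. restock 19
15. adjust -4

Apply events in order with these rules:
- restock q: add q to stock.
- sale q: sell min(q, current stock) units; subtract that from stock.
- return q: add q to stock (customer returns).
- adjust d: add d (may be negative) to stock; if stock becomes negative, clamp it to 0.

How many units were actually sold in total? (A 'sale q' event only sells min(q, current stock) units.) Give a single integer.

Processing events:
Start: stock = 14
  Event 1 (sale 14): sell min(14,14)=14. stock: 14 - 14 = 0. total_sold = 14
  Event 2 (sale 11): sell min(11,0)=0. stock: 0 - 0 = 0. total_sold = 14
  Event 3 (adjust -1): 0 + -1 = 0 (clamped to 0)
  Event 4 (sale 17): sell min(17,0)=0. stock: 0 - 0 = 0. total_sold = 14
  Event 5 (sale 23): sell min(23,0)=0. stock: 0 - 0 = 0. total_sold = 14
  Event 6 (sale 2): sell min(2,0)=0. stock: 0 - 0 = 0. total_sold = 14
  Event 7 (sale 8): sell min(8,0)=0. stock: 0 - 0 = 0. total_sold = 14
  Event 8 (sale 6): sell min(6,0)=0. stock: 0 - 0 = 0. total_sold = 14
  Event 9 (sale 17): sell min(17,0)=0. stock: 0 - 0 = 0. total_sold = 14
  Event 10 (sale 18): sell min(18,0)=0. stock: 0 - 0 = 0. total_sold = 14
  Event 11 (sale 6): sell min(6,0)=0. stock: 0 - 0 = 0. total_sold = 14
  Event 12 (sale 10): sell min(10,0)=0. stock: 0 - 0 = 0. total_sold = 14
  Event 13 (sale 19): sell min(19,0)=0. stock: 0 - 0 = 0. total_sold = 14
  Event 14 (restock 19): 0 + 19 = 19
  Event 15 (adjust -4): 19 + -4 = 15
Final: stock = 15, total_sold = 14

Answer: 14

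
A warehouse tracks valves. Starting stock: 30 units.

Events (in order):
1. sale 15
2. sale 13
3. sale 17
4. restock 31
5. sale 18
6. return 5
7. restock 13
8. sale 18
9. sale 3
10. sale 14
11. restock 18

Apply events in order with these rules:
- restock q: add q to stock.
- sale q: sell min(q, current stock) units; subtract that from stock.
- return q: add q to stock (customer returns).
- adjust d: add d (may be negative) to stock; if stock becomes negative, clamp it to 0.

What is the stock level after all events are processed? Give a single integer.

Processing events:
Start: stock = 30
  Event 1 (sale 15): sell min(15,30)=15. stock: 30 - 15 = 15. total_sold = 15
  Event 2 (sale 13): sell min(13,15)=13. stock: 15 - 13 = 2. total_sold = 28
  Event 3 (sale 17): sell min(17,2)=2. stock: 2 - 2 = 0. total_sold = 30
  Event 4 (restock 31): 0 + 31 = 31
  Event 5 (sale 18): sell min(18,31)=18. stock: 31 - 18 = 13. total_sold = 48
  Event 6 (return 5): 13 + 5 = 18
  Event 7 (restock 13): 18 + 13 = 31
  Event 8 (sale 18): sell min(18,31)=18. stock: 31 - 18 = 13. total_sold = 66
  Event 9 (sale 3): sell min(3,13)=3. stock: 13 - 3 = 10. total_sold = 69
  Event 10 (sale 14): sell min(14,10)=10. stock: 10 - 10 = 0. total_sold = 79
  Event 11 (restock 18): 0 + 18 = 18
Final: stock = 18, total_sold = 79

Answer: 18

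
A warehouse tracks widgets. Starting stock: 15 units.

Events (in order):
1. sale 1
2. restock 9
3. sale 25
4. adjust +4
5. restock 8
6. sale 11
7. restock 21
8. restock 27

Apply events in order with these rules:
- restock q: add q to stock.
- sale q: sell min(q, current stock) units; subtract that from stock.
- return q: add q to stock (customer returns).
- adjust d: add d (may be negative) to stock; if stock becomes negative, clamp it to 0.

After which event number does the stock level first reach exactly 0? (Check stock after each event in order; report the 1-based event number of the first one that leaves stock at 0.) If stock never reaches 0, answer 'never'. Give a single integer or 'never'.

Processing events:
Start: stock = 15
  Event 1 (sale 1): sell min(1,15)=1. stock: 15 - 1 = 14. total_sold = 1
  Event 2 (restock 9): 14 + 9 = 23
  Event 3 (sale 25): sell min(25,23)=23. stock: 23 - 23 = 0. total_sold = 24
  Event 4 (adjust +4): 0 + 4 = 4
  Event 5 (restock 8): 4 + 8 = 12
  Event 6 (sale 11): sell min(11,12)=11. stock: 12 - 11 = 1. total_sold = 35
  Event 7 (restock 21): 1 + 21 = 22
  Event 8 (restock 27): 22 + 27 = 49
Final: stock = 49, total_sold = 35

First zero at event 3.

Answer: 3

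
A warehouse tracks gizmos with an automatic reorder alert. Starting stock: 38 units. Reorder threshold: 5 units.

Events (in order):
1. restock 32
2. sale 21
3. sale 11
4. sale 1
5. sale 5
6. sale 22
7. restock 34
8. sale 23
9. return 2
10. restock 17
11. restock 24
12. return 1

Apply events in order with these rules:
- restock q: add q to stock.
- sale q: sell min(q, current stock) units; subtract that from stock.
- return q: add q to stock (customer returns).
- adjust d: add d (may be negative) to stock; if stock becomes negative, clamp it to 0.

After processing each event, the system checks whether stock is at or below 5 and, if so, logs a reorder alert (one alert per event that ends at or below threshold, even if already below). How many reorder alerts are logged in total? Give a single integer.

Answer: 0

Derivation:
Processing events:
Start: stock = 38
  Event 1 (restock 32): 38 + 32 = 70
  Event 2 (sale 21): sell min(21,70)=21. stock: 70 - 21 = 49. total_sold = 21
  Event 3 (sale 11): sell min(11,49)=11. stock: 49 - 11 = 38. total_sold = 32
  Event 4 (sale 1): sell min(1,38)=1. stock: 38 - 1 = 37. total_sold = 33
  Event 5 (sale 5): sell min(5,37)=5. stock: 37 - 5 = 32. total_sold = 38
  Event 6 (sale 22): sell min(22,32)=22. stock: 32 - 22 = 10. total_sold = 60
  Event 7 (restock 34): 10 + 34 = 44
  Event 8 (sale 23): sell min(23,44)=23. stock: 44 - 23 = 21. total_sold = 83
  Event 9 (return 2): 21 + 2 = 23
  Event 10 (restock 17): 23 + 17 = 40
  Event 11 (restock 24): 40 + 24 = 64
  Event 12 (return 1): 64 + 1 = 65
Final: stock = 65, total_sold = 83

Checking against threshold 5:
  After event 1: stock=70 > 5
  After event 2: stock=49 > 5
  After event 3: stock=38 > 5
  After event 4: stock=37 > 5
  After event 5: stock=32 > 5
  After event 6: stock=10 > 5
  After event 7: stock=44 > 5
  After event 8: stock=21 > 5
  After event 9: stock=23 > 5
  After event 10: stock=40 > 5
  After event 11: stock=64 > 5
  After event 12: stock=65 > 5
Alert events: []. Count = 0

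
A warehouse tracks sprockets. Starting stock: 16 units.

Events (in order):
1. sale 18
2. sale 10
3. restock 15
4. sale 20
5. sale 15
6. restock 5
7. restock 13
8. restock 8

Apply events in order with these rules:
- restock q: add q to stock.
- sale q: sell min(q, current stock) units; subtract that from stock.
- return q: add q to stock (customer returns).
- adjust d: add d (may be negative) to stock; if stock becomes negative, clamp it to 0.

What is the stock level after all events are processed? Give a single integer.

Processing events:
Start: stock = 16
  Event 1 (sale 18): sell min(18,16)=16. stock: 16 - 16 = 0. total_sold = 16
  Event 2 (sale 10): sell min(10,0)=0. stock: 0 - 0 = 0. total_sold = 16
  Event 3 (restock 15): 0 + 15 = 15
  Event 4 (sale 20): sell min(20,15)=15. stock: 15 - 15 = 0. total_sold = 31
  Event 5 (sale 15): sell min(15,0)=0. stock: 0 - 0 = 0. total_sold = 31
  Event 6 (restock 5): 0 + 5 = 5
  Event 7 (restock 13): 5 + 13 = 18
  Event 8 (restock 8): 18 + 8 = 26
Final: stock = 26, total_sold = 31

Answer: 26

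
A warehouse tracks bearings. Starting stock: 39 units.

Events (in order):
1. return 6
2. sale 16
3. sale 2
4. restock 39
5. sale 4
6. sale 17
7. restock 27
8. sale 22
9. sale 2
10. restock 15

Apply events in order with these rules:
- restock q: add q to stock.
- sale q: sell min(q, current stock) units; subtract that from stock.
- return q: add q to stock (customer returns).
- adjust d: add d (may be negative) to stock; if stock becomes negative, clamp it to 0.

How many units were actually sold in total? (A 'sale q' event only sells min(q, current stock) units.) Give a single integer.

Answer: 63

Derivation:
Processing events:
Start: stock = 39
  Event 1 (return 6): 39 + 6 = 45
  Event 2 (sale 16): sell min(16,45)=16. stock: 45 - 16 = 29. total_sold = 16
  Event 3 (sale 2): sell min(2,29)=2. stock: 29 - 2 = 27. total_sold = 18
  Event 4 (restock 39): 27 + 39 = 66
  Event 5 (sale 4): sell min(4,66)=4. stock: 66 - 4 = 62. total_sold = 22
  Event 6 (sale 17): sell min(17,62)=17. stock: 62 - 17 = 45. total_sold = 39
  Event 7 (restock 27): 45 + 27 = 72
  Event 8 (sale 22): sell min(22,72)=22. stock: 72 - 22 = 50. total_sold = 61
  Event 9 (sale 2): sell min(2,50)=2. stock: 50 - 2 = 48. total_sold = 63
  Event 10 (restock 15): 48 + 15 = 63
Final: stock = 63, total_sold = 63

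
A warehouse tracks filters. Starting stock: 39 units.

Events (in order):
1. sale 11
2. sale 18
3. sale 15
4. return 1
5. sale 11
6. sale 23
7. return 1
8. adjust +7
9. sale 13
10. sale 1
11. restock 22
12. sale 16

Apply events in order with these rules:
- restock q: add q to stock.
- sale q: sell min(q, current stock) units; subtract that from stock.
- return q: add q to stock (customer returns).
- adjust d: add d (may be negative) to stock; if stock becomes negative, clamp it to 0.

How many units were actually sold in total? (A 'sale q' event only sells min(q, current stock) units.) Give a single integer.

Answer: 64

Derivation:
Processing events:
Start: stock = 39
  Event 1 (sale 11): sell min(11,39)=11. stock: 39 - 11 = 28. total_sold = 11
  Event 2 (sale 18): sell min(18,28)=18. stock: 28 - 18 = 10. total_sold = 29
  Event 3 (sale 15): sell min(15,10)=10. stock: 10 - 10 = 0. total_sold = 39
  Event 4 (return 1): 0 + 1 = 1
  Event 5 (sale 11): sell min(11,1)=1. stock: 1 - 1 = 0. total_sold = 40
  Event 6 (sale 23): sell min(23,0)=0. stock: 0 - 0 = 0. total_sold = 40
  Event 7 (return 1): 0 + 1 = 1
  Event 8 (adjust +7): 1 + 7 = 8
  Event 9 (sale 13): sell min(13,8)=8. stock: 8 - 8 = 0. total_sold = 48
  Event 10 (sale 1): sell min(1,0)=0. stock: 0 - 0 = 0. total_sold = 48
  Event 11 (restock 22): 0 + 22 = 22
  Event 12 (sale 16): sell min(16,22)=16. stock: 22 - 16 = 6. total_sold = 64
Final: stock = 6, total_sold = 64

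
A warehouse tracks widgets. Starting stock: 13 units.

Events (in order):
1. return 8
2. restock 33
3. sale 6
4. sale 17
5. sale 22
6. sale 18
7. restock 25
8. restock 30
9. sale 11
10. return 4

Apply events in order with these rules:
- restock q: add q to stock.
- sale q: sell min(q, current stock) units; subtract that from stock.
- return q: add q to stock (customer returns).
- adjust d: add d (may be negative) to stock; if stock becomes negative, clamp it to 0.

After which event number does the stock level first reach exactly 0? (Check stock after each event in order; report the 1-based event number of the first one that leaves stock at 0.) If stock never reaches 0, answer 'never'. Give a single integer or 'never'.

Answer: 6

Derivation:
Processing events:
Start: stock = 13
  Event 1 (return 8): 13 + 8 = 21
  Event 2 (restock 33): 21 + 33 = 54
  Event 3 (sale 6): sell min(6,54)=6. stock: 54 - 6 = 48. total_sold = 6
  Event 4 (sale 17): sell min(17,48)=17. stock: 48 - 17 = 31. total_sold = 23
  Event 5 (sale 22): sell min(22,31)=22. stock: 31 - 22 = 9. total_sold = 45
  Event 6 (sale 18): sell min(18,9)=9. stock: 9 - 9 = 0. total_sold = 54
  Event 7 (restock 25): 0 + 25 = 25
  Event 8 (restock 30): 25 + 30 = 55
  Event 9 (sale 11): sell min(11,55)=11. stock: 55 - 11 = 44. total_sold = 65
  Event 10 (return 4): 44 + 4 = 48
Final: stock = 48, total_sold = 65

First zero at event 6.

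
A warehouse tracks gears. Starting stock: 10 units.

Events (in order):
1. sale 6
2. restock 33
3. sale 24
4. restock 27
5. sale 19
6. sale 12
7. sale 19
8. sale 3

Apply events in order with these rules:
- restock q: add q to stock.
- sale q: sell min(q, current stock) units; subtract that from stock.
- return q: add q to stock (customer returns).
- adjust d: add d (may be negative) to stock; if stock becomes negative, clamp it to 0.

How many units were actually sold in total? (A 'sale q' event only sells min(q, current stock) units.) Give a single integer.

Answer: 70

Derivation:
Processing events:
Start: stock = 10
  Event 1 (sale 6): sell min(6,10)=6. stock: 10 - 6 = 4. total_sold = 6
  Event 2 (restock 33): 4 + 33 = 37
  Event 3 (sale 24): sell min(24,37)=24. stock: 37 - 24 = 13. total_sold = 30
  Event 4 (restock 27): 13 + 27 = 40
  Event 5 (sale 19): sell min(19,40)=19. stock: 40 - 19 = 21. total_sold = 49
  Event 6 (sale 12): sell min(12,21)=12. stock: 21 - 12 = 9. total_sold = 61
  Event 7 (sale 19): sell min(19,9)=9. stock: 9 - 9 = 0. total_sold = 70
  Event 8 (sale 3): sell min(3,0)=0. stock: 0 - 0 = 0. total_sold = 70
Final: stock = 0, total_sold = 70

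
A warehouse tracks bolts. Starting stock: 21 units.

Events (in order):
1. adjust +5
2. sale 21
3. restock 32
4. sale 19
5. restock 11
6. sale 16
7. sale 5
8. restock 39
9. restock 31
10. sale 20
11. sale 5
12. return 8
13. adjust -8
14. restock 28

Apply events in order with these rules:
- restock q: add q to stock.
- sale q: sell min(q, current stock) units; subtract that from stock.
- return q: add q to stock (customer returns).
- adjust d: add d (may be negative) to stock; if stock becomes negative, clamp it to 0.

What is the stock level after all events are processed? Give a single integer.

Processing events:
Start: stock = 21
  Event 1 (adjust +5): 21 + 5 = 26
  Event 2 (sale 21): sell min(21,26)=21. stock: 26 - 21 = 5. total_sold = 21
  Event 3 (restock 32): 5 + 32 = 37
  Event 4 (sale 19): sell min(19,37)=19. stock: 37 - 19 = 18. total_sold = 40
  Event 5 (restock 11): 18 + 11 = 29
  Event 6 (sale 16): sell min(16,29)=16. stock: 29 - 16 = 13. total_sold = 56
  Event 7 (sale 5): sell min(5,13)=5. stock: 13 - 5 = 8. total_sold = 61
  Event 8 (restock 39): 8 + 39 = 47
  Event 9 (restock 31): 47 + 31 = 78
  Event 10 (sale 20): sell min(20,78)=20. stock: 78 - 20 = 58. total_sold = 81
  Event 11 (sale 5): sell min(5,58)=5. stock: 58 - 5 = 53. total_sold = 86
  Event 12 (return 8): 53 + 8 = 61
  Event 13 (adjust -8): 61 + -8 = 53
  Event 14 (restock 28): 53 + 28 = 81
Final: stock = 81, total_sold = 86

Answer: 81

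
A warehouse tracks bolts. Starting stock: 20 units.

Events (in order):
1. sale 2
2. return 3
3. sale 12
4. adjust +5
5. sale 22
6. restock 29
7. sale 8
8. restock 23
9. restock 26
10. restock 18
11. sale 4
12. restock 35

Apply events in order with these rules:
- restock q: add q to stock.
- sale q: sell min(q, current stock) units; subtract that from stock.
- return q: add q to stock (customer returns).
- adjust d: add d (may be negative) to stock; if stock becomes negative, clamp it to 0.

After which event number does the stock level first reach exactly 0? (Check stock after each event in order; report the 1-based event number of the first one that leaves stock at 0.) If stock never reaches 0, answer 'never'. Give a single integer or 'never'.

Processing events:
Start: stock = 20
  Event 1 (sale 2): sell min(2,20)=2. stock: 20 - 2 = 18. total_sold = 2
  Event 2 (return 3): 18 + 3 = 21
  Event 3 (sale 12): sell min(12,21)=12. stock: 21 - 12 = 9. total_sold = 14
  Event 4 (adjust +5): 9 + 5 = 14
  Event 5 (sale 22): sell min(22,14)=14. stock: 14 - 14 = 0. total_sold = 28
  Event 6 (restock 29): 0 + 29 = 29
  Event 7 (sale 8): sell min(8,29)=8. stock: 29 - 8 = 21. total_sold = 36
  Event 8 (restock 23): 21 + 23 = 44
  Event 9 (restock 26): 44 + 26 = 70
  Event 10 (restock 18): 70 + 18 = 88
  Event 11 (sale 4): sell min(4,88)=4. stock: 88 - 4 = 84. total_sold = 40
  Event 12 (restock 35): 84 + 35 = 119
Final: stock = 119, total_sold = 40

First zero at event 5.

Answer: 5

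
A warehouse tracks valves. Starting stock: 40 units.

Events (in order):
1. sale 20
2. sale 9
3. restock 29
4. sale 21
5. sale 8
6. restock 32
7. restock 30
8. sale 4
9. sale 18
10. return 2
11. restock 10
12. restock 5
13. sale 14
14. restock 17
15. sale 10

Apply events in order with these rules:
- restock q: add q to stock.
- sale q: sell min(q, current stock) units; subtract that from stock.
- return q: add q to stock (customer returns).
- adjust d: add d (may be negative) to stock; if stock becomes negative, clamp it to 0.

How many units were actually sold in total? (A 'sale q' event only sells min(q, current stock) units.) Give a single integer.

Answer: 104

Derivation:
Processing events:
Start: stock = 40
  Event 1 (sale 20): sell min(20,40)=20. stock: 40 - 20 = 20. total_sold = 20
  Event 2 (sale 9): sell min(9,20)=9. stock: 20 - 9 = 11. total_sold = 29
  Event 3 (restock 29): 11 + 29 = 40
  Event 4 (sale 21): sell min(21,40)=21. stock: 40 - 21 = 19. total_sold = 50
  Event 5 (sale 8): sell min(8,19)=8. stock: 19 - 8 = 11. total_sold = 58
  Event 6 (restock 32): 11 + 32 = 43
  Event 7 (restock 30): 43 + 30 = 73
  Event 8 (sale 4): sell min(4,73)=4. stock: 73 - 4 = 69. total_sold = 62
  Event 9 (sale 18): sell min(18,69)=18. stock: 69 - 18 = 51. total_sold = 80
  Event 10 (return 2): 51 + 2 = 53
  Event 11 (restock 10): 53 + 10 = 63
  Event 12 (restock 5): 63 + 5 = 68
  Event 13 (sale 14): sell min(14,68)=14. stock: 68 - 14 = 54. total_sold = 94
  Event 14 (restock 17): 54 + 17 = 71
  Event 15 (sale 10): sell min(10,71)=10. stock: 71 - 10 = 61. total_sold = 104
Final: stock = 61, total_sold = 104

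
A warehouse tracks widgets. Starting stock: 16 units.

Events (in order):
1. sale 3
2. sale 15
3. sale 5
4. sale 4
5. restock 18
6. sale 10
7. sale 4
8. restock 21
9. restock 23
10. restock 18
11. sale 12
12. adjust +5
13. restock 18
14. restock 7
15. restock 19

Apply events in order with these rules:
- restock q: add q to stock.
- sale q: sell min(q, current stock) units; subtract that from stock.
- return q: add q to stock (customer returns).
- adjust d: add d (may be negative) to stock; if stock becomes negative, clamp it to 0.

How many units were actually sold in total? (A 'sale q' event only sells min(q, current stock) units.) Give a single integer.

Processing events:
Start: stock = 16
  Event 1 (sale 3): sell min(3,16)=3. stock: 16 - 3 = 13. total_sold = 3
  Event 2 (sale 15): sell min(15,13)=13. stock: 13 - 13 = 0. total_sold = 16
  Event 3 (sale 5): sell min(5,0)=0. stock: 0 - 0 = 0. total_sold = 16
  Event 4 (sale 4): sell min(4,0)=0. stock: 0 - 0 = 0. total_sold = 16
  Event 5 (restock 18): 0 + 18 = 18
  Event 6 (sale 10): sell min(10,18)=10. stock: 18 - 10 = 8. total_sold = 26
  Event 7 (sale 4): sell min(4,8)=4. stock: 8 - 4 = 4. total_sold = 30
  Event 8 (restock 21): 4 + 21 = 25
  Event 9 (restock 23): 25 + 23 = 48
  Event 10 (restock 18): 48 + 18 = 66
  Event 11 (sale 12): sell min(12,66)=12. stock: 66 - 12 = 54. total_sold = 42
  Event 12 (adjust +5): 54 + 5 = 59
  Event 13 (restock 18): 59 + 18 = 77
  Event 14 (restock 7): 77 + 7 = 84
  Event 15 (restock 19): 84 + 19 = 103
Final: stock = 103, total_sold = 42

Answer: 42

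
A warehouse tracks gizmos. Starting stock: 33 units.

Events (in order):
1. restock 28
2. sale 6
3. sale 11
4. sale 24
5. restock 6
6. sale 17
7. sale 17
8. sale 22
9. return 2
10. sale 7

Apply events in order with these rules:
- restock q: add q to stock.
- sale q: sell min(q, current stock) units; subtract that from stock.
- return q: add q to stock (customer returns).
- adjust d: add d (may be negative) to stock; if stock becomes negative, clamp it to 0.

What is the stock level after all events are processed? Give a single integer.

Answer: 0

Derivation:
Processing events:
Start: stock = 33
  Event 1 (restock 28): 33 + 28 = 61
  Event 2 (sale 6): sell min(6,61)=6. stock: 61 - 6 = 55. total_sold = 6
  Event 3 (sale 11): sell min(11,55)=11. stock: 55 - 11 = 44. total_sold = 17
  Event 4 (sale 24): sell min(24,44)=24. stock: 44 - 24 = 20. total_sold = 41
  Event 5 (restock 6): 20 + 6 = 26
  Event 6 (sale 17): sell min(17,26)=17. stock: 26 - 17 = 9. total_sold = 58
  Event 7 (sale 17): sell min(17,9)=9. stock: 9 - 9 = 0. total_sold = 67
  Event 8 (sale 22): sell min(22,0)=0. stock: 0 - 0 = 0. total_sold = 67
  Event 9 (return 2): 0 + 2 = 2
  Event 10 (sale 7): sell min(7,2)=2. stock: 2 - 2 = 0. total_sold = 69
Final: stock = 0, total_sold = 69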